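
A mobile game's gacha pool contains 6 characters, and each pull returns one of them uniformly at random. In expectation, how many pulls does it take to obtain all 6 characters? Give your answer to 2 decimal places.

14.70

Split into phases: going from k distinct to k+1 distinct takes on average 6/(6-k) pulls.
E[T] = 6/6 + 6/5 + 6/4 + 6/3 + 6/2 + 6/1 = 6·H_{6}.
H_{6} = 2.450, so E[T] = 14.700.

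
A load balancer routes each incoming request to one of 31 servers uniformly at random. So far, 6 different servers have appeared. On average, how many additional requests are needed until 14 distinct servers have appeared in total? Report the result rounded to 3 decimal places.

The wait to go from k to k+1 distinct servers is geometric with mean 31/(31-k).
Sum over k = 6,...,13: E = 31/25 + 31/24 + 31/23 + ... + 31/19 + 31/18 = 11.6686.

11.669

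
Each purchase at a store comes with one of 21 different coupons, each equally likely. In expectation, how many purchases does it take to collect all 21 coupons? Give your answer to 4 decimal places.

76.5525

After k distinct coupons have appeared, the next purchase gives a new one with probability (21-k)/21, so the expected wait for the (k+1)-th is 21/(21-k).
E[T] = 21/21 + 21/20 + 21/19 + ... + 21/2 + 21/1 = 21·H_{21}.
H_{21} = 3.64536, so E[T] = 76.55253.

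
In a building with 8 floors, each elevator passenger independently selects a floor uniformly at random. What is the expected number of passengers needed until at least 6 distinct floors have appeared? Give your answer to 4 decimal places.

9.7429

With k distinct floors already seen, the next new one arrives after an expected 8/(8-k) passengers.
Sum over k = 0,...,5: E = 8/8 + 8/7 + 8/6 + 8/5 + 8/4 + 8/3 = 9.74286.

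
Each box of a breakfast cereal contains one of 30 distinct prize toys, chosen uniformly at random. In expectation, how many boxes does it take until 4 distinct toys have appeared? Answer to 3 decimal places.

With k distinct toys already seen, the next new one arrives after an expected 30/(30-k) boxes.
Sum over k = 0,...,3: E = 30/30 + 30/29 + 30/28 + 30/27 = 4.2170.

4.217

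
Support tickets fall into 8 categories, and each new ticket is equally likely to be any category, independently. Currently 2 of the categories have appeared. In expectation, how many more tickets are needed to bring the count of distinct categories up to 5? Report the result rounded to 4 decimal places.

From k distinct to k+1 distinct takes on average 8/(8-k) tickets.
Sum over k = 2,...,4: E = 8/6 + 8/5 + 8/4 = 4.93333.

4.9333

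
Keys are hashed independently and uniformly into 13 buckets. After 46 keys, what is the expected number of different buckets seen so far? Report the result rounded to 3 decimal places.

For each bucket, P(seen in 46 keys) = 1 - (12/13)^46 = 0.9748.
By linearity of expectation, E[distinct seen] = 13·(1 - (12/13)^46) = 12.6727.

12.673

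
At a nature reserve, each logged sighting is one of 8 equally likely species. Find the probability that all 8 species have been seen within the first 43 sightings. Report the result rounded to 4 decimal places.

Let A_i be the event that species i is missing after 43 sightings. By inclusion–exclusion on the A_i,
P(all seen) = Σ_{j=0}^{8} (-1)^j C(8,j)((8-j)/8)^43
= 1.00000 - 0.02567 + 0.00012 - 0.00000 + 0.00000 - 0.00000 + 0.00000 - 0.00000 + 0.00000
= 0.97445.

0.9744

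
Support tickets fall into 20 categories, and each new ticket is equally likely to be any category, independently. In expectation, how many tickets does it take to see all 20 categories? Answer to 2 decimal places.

Split into phases: going from k distinct to k+1 distinct takes on average 20/(20-k) tickets.
E[T] = 20/20 + 20/19 + 20/18 + ... + 20/2 + 20/1 = 20·H_{20}.
H_{20} = 3.598, so E[T] = 71.955.

71.95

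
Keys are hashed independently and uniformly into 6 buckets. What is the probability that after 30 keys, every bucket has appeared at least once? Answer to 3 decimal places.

Let A_i be the event that bucket i is missing after 30 keys. By inclusion–exclusion on the A_i,
P(all seen) = Σ_{j=0}^{6} (-1)^j C(6,j)((6-j)/6)^30
= 1.0000 - 0.0253 + 0.0001 - 0.0000 + 0.0000 - 0.0000 + 0.0000
= 0.9748.

0.975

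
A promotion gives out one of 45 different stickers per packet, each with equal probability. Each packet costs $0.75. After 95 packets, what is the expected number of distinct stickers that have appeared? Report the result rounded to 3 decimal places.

39.679

For each sticker, P(seen in 95 packets) = 1 - (44/45)^95 = 0.8817.
By linearity of expectation, E[distinct seen] = 45·(1 - (44/45)^95) = 39.6786.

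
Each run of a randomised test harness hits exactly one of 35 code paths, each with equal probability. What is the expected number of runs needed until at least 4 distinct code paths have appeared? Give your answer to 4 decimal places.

4.1838

Going from k to k+1 distinct takes a geometric number of runs with mean 35/(35-k).
Sum over k = 0,...,3: E = 35/35 + 35/34 + 35/33 + 35/32 = 4.18377.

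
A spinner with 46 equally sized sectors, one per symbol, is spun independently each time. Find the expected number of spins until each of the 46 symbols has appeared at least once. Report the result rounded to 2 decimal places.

Split into phases: going from k distinct to k+1 distinct takes on average 46/(46-k) spins.
E[T] = 46/46 + 46/45 + 46/44 + ... + 46/2 + 46/1 = 46·H_{46}.
H_{46} = 4.417, so E[T] = 203.168.

203.17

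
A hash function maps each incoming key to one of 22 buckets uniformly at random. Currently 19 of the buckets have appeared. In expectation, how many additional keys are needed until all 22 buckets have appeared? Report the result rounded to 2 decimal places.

40.33

With k distinct buckets already seen, the next new one takes an expected 22/(22-k) keys.
Sum over k = 19,...,21: E = 22/3 + 22/2 + 22/1 = 40.333.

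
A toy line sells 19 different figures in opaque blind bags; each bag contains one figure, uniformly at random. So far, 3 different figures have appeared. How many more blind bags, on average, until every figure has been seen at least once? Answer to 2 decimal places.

64.23

The wait to go from k to k+1 distinct figures is geometric with mean 19/(19-k).
Sum over k = 3,...,18: E = 19/16 + 19/15 + 19/14 + ... + 19/2 + 19/1 = 64.234.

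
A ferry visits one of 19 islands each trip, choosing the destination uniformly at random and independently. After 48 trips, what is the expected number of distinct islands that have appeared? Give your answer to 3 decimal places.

17.582

For each island, P(seen in 48 trips) = 1 - (18/19)^48 = 0.9254.
By linearity of expectation, E[distinct seen] = 19·(1 - (18/19)^48) = 17.5820.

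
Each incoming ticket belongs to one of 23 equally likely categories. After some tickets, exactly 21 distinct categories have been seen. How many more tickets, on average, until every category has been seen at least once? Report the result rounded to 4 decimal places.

From k distinct to k+1 distinct takes on average 23/(23-k) tickets.
Sum over k = 21,...,22: E = 23/2 + 23/1 = 34.50000.

34.5000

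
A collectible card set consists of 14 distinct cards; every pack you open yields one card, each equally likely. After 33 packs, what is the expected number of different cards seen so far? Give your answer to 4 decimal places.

12.7865

For each card, P(seen in 33 packs) = 1 - (13/14)^33 = 0.91332.
By linearity of expectation, E[distinct seen] = 14·(1 - (13/14)^33) = 12.78652.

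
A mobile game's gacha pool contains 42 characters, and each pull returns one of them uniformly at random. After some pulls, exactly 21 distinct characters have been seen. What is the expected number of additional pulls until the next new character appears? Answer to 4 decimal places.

Each pull yields a new character with probability (42-21)/42 = 21/42, so the wait is geometric with mean 42/21.
E = 42/21 = 2.00000.

2.0000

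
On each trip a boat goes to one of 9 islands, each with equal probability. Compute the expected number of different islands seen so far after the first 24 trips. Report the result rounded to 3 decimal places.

8.467

For each island, P(seen in 24 trips) = 1 - (8/9)^24 = 0.9408.
By linearity of expectation, E[distinct seen] = 9·(1 - (8/9)^24) = 8.4672.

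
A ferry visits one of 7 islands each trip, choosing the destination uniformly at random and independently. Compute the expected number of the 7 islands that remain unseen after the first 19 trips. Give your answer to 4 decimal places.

For each island, P(unseen after 19) = (6/7)^19 = 0.05346.
By linearity of expectation, E[unseen] = 7·(6/7)^19 = 0.37420.

0.3742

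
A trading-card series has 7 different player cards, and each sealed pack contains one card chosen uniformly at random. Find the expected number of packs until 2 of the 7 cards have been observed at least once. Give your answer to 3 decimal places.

With k distinct cards already seen, the next new one arrives after an expected 7/(7-k) packs.
Sum over k = 0,...,1: E = 7/7 + 7/6 = 2.1667.

2.167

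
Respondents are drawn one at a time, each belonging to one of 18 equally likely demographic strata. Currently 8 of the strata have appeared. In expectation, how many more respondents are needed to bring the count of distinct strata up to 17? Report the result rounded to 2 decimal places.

34.72

The wait to go from k to k+1 distinct strata is geometric with mean 18/(18-k).
Sum over k = 8,...,16: E = 18/10 + 18/9 + 18/8 + ... + 18/3 + 18/2 = 34.721.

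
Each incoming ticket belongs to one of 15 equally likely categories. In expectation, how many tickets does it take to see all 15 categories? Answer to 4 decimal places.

49.7734

The wait to go from k to k+1 distinct categories is geometric with mean 15/(15-k).
E[T] = 15/15 + 15/14 + 15/13 + ... + 15/2 + 15/1 = 15·H_{15}.
H_{15} = 3.31823, so E[T] = 49.77343.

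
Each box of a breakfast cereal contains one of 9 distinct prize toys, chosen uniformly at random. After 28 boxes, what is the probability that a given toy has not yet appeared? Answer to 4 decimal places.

Each box misses the fixed toy with probability (9-1)/9 = 8/9, independently.
P(still missing after 28) = (8/9)^28 = 0.03696.

0.0370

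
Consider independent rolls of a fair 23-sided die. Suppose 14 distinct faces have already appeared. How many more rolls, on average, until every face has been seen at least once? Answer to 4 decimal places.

65.0663

The wait to go from k to k+1 distinct faces is geometric with mean 23/(23-k).
Sum over k = 14,...,22: E = 23/9 + 23/8 + 23/7 + ... + 23/2 + 23/1 = 65.06627.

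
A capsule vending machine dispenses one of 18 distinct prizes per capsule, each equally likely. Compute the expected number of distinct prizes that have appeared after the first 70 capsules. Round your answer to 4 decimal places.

For each prize, P(seen in 70 capsules) = 1 - (17/18)^70 = 0.98170.
By linearity of expectation, E[distinct seen] = 18·(1 - (17/18)^70) = 17.67068.

17.6707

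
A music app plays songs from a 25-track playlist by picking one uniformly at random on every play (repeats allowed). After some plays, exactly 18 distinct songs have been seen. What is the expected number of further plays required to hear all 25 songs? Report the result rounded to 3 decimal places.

With k distinct songs already seen, the next new one takes an expected 25/(25-k) plays.
Sum over k = 18,...,24: E = 25/7 + 25/6 + 25/5 + ... + 25/2 + 25/1 = 64.8214.

64.821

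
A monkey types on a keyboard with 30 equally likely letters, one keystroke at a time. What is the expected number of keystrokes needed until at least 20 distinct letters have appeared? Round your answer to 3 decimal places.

With k distinct letters already seen, the next new one arrives after an expected 30/(30-k) keystrokes.
Sum over k = 0,...,19: E = 30/30 + 30/29 + 30/28 + ... + 30/12 + 30/11 = 31.9806.

31.981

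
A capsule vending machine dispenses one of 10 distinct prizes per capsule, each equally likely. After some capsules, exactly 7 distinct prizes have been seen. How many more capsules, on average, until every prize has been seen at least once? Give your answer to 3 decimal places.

From k distinct to k+1 distinct takes on average 10/(10-k) capsules.
Sum over k = 7,...,9: E = 10/3 + 10/2 + 10/1 = 18.3333.

18.333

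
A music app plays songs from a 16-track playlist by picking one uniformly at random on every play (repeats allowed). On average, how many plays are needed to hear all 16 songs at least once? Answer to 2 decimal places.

After k distinct songs have appeared, the next play gives a new one with probability (16-k)/16, so the expected wait for the (k+1)-th is 16/(16-k).
E[T] = 16/16 + 16/15 + 16/14 + ... + 16/2 + 16/1 = 16·H_{16}.
H_{16} = 3.381, so E[T] = 54.092.

54.09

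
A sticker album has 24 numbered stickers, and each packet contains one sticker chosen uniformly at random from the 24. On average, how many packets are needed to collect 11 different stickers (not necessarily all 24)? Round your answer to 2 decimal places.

Going from k to k+1 distinct takes a geometric number of packets with mean 24/(24-k).
Sum over k = 0,...,10: E = 24/24 + 24/23 + 24/22 + ... + 24/15 + 24/14 = 14.300.

14.30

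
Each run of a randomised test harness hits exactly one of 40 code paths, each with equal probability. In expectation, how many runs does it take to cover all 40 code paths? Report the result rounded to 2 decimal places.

171.14

The wait to go from k to k+1 distinct code paths is geometric with mean 40/(40-k).
E[T] = 40/40 + 40/39 + 40/38 + ... + 40/2 + 40/1 = 40·H_{40}.
H_{40} = 4.279, so E[T] = 171.142.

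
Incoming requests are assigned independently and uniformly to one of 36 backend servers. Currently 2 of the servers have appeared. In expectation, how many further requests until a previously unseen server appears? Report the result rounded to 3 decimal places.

1.059

The number of requests until the next new server is geometric with success probability 34/36, so its mean is 36/34.
E = 36/34 = 1.0588.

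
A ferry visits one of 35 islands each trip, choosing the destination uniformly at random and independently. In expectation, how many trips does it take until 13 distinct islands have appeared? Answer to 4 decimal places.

With k distinct islands already seen, the next new one arrives after an expected 35/(35-k) trips.
Sum over k = 0,...,12: E = 35/35 + 35/34 + 35/33 + ... + 35/24 + 35/23 = 15.95889.

15.9589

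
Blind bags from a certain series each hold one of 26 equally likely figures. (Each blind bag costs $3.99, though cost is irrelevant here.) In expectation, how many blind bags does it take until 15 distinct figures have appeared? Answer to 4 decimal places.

21.6981

With k distinct figures already seen, the next new one arrives after an expected 26/(26-k) blind bags.
Sum over k = 0,...,14: E = 26/26 + 26/25 + 26/24 + ... + 26/13 + 26/12 = 21.69810.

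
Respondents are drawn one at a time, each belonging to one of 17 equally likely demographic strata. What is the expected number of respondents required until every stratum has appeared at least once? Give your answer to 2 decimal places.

58.47

After k distinct strata have appeared, the next respondent gives a new one with probability (17-k)/17, so the expected wait for the (k+1)-th is 17/(17-k).
E[T] = 17/17 + 17/16 + 17/15 + ... + 17/2 + 17/1 = 17·H_{17}.
H_{17} = 3.440, so E[T] = 58.472.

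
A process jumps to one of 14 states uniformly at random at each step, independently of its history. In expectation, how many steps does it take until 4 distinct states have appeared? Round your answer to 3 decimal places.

With k distinct states already seen, the next new one arrives after an expected 14/(14-k) steps.
Sum over k = 0,...,3: E = 14/14 + 14/13 + 14/12 + 14/11 = 4.5163.

4.516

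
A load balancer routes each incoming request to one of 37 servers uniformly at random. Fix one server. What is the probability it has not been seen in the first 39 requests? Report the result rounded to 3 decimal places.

0.344

On each request the fixed server fails to appear with probability 36/37.
P(still missing after 39) = (36/37)^39 = 0.3435.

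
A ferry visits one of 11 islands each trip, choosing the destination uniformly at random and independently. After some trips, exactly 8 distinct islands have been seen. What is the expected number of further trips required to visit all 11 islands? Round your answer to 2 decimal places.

20.17

With k distinct islands already seen, the next new one takes an expected 11/(11-k) trips.
Sum over k = 8,...,10: E = 11/3 + 11/2 + 11/1 = 20.167.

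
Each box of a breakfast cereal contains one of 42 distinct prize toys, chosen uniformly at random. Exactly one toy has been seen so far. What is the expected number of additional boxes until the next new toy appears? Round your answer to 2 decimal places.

1.02

The number of boxes until the next new toy is geometric with success probability 41/42, so its mean is 42/41.
E = 42/41 = 1.024.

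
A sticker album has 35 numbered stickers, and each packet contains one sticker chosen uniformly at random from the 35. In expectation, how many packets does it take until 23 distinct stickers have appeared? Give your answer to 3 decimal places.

Going from k to k+1 distinct takes a geometric number of packets with mean 35/(35-k).
Sum over k = 0,...,22: E = 35/35 + 35/34 + 35/33 + ... + 35/14 + 35/13 = 36.5250.

36.525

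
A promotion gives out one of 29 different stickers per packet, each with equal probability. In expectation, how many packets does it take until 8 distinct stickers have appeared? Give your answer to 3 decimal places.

Going from k to k+1 distinct takes a geometric number of packets with mean 29/(29-k).
Sum over k = 0,...,7: E = 29/29 + 29/28 + 29/27 + ... + 29/23 + 29/22 = 9.1726.

9.173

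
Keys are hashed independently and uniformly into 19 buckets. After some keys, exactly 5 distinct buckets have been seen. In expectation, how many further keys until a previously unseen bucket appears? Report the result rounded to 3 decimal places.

1.357

Each key yields a new bucket with probability (19-5)/19 = 14/19, so the wait is geometric with mean 19/14.
E = 19/14 = 1.3571.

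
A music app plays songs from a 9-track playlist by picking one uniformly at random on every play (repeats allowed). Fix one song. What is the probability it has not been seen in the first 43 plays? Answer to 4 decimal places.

0.0063

On each play the fixed song fails to appear with probability 8/9.
P(still missing after 43) = (8/9)^43 = 0.00632.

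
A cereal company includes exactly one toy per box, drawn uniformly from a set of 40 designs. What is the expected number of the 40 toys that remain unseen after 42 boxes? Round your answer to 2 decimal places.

For each toy, P(unseen after 42) = (39/40)^42 = 0.345.
By linearity of expectation, E[unseen] = 40·(39/40)^42 = 13.812.

13.81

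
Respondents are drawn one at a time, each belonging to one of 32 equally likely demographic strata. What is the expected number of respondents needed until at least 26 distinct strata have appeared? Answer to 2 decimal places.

Going from k to k+1 distinct takes a geometric number of respondents with mean 32/(32-k).
Sum over k = 0,...,25: E = 32/32 + 32/31 + 32/30 + ... + 32/8 + 32/7 = 51.472.

51.47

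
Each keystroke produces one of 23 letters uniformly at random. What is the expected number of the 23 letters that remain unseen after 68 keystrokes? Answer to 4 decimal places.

1.1194

For each letter, P(unseen after 68) = (22/23)^68 = 0.04867.
By linearity of expectation, E[unseen] = 23·(22/23)^68 = 1.11938.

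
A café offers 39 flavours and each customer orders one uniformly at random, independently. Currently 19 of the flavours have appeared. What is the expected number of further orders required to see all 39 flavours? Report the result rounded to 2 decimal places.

140.31

With k distinct flavours already seen, the next new one takes an expected 39/(39-k) orders.
Sum over k = 19,...,38: E = 39/20 + 39/19 + 39/18 + ... + 39/2 + 39/1 = 140.312.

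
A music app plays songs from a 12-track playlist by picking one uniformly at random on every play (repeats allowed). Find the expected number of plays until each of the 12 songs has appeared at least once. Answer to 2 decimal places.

37.24

Split into phases: going from k distinct to k+1 distinct takes on average 12/(12-k) plays.
E[T] = 12/12 + 12/11 + 12/10 + ... + 12/2 + 12/1 = 12·H_{12}.
H_{12} = 3.103, so E[T] = 37.239.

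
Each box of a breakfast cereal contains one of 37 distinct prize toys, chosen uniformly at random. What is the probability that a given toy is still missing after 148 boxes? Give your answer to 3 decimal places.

0.017

Each box misses the fixed toy with probability (37-1)/37 = 36/37, independently.
P(still missing after 148) = (36/37)^148 = 0.0173.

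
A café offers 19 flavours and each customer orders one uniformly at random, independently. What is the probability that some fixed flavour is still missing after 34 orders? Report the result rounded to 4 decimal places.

Each order misses the fixed flavour with probability (19-1)/19 = 18/19, independently.
P(still missing after 34) = (18/19)^34 = 0.15909.

0.1591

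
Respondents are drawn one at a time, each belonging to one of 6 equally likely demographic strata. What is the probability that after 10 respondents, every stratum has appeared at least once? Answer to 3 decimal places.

Let A_i be the event that stratum i is missing after 10 respondents. By inclusion–exclusion on the A_i,
P(all seen) = Σ_{j=0}^{6} (-1)^j C(6,j)((6-j)/6)^10
= 1.0000 - 0.9690 + 0.2601 - 0.0195 + 0.0003 - 0.0000 + 0.0000
= 0.2718.

0.272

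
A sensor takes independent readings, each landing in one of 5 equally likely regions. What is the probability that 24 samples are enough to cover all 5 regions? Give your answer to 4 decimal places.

Let A_i be the event that region i is missing after 24 samples. By inclusion–exclusion on the A_i,
P(all seen) = Σ_{j=0}^{5} (-1)^j C(5,j)((5-j)/5)^24
= 1.00000 - 0.02361 + 0.00005 - 0.00000 + 0.00000 - 0.00000
= 0.97644.

0.9764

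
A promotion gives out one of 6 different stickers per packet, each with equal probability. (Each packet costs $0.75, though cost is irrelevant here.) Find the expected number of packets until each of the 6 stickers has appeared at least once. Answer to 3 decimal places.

14.700

Split into phases: going from k distinct to k+1 distinct takes on average 6/(6-k) packets.
E[T] = 6/6 + 6/5 + 6/4 + 6/3 + 6/2 + 6/1 = 6·H_{6}.
H_{6} = 2.4500, so E[T] = 14.7000.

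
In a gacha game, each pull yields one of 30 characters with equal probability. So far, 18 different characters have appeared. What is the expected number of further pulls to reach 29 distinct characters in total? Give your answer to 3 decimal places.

The wait to go from k to k+1 distinct characters is geometric with mean 30/(30-k).
Sum over k = 18,...,28: E = 30/12 + 30/11 + 30/10 + ... + 30/3 + 30/2 = 63.0963.

63.096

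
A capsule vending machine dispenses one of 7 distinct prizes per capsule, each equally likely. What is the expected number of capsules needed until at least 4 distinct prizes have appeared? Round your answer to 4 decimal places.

Going from k to k+1 distinct takes a geometric number of capsules with mean 7/(7-k).
Sum over k = 0,...,3: E = 7/7 + 7/6 + 7/5 + 7/4 = 5.31667.

5.3167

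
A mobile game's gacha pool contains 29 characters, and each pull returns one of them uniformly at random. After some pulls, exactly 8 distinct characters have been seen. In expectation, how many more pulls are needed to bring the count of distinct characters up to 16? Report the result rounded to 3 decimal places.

The wait to go from k to k+1 distinct characters is geometric with mean 29/(29-k).
Sum over k = 8,...,15: E = 29/21 + 29/20 + 29/19 + ... + 29/15 + 29/14 = 13.4915.

13.492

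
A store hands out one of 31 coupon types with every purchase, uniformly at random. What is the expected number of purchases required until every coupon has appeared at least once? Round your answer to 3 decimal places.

124.845

The wait to go from k to k+1 distinct coupons is geometric with mean 31/(31-k).
E[T] = 31/31 + 31/30 + 31/29 + ... + 31/2 + 31/1 = 31·H_{31}.
H_{31} = 4.0272, so E[T] = 124.8446.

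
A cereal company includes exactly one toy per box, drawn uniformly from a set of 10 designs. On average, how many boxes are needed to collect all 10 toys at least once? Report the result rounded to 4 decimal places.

29.2897

Split into phases: going from k distinct to k+1 distinct takes on average 10/(10-k) boxes.
E[T] = 10/10 + 10/9 + 10/8 + ... + 10/2 + 10/1 = 10·H_{10}.
H_{10} = 2.92897, so E[T] = 29.28968.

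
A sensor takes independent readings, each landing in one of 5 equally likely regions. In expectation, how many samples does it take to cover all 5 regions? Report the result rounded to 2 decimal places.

11.42

The wait to go from k to k+1 distinct regions is geometric with mean 5/(5-k).
E[T] = 5/5 + 5/4 + 5/3 + 5/2 + 5/1 = 5·H_{5}.
H_{5} = 2.283, so E[T] = 11.417.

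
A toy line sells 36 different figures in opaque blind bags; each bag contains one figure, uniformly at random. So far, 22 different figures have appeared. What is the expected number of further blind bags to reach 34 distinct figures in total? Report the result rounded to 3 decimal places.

From k distinct to k+1 distinct takes on average 36/(36-k) blind bags.
Sum over k = 22,...,33: E = 36/14 + 36/13 + 36/12 + ... + 36/4 + 36/3 = 63.0562.

63.056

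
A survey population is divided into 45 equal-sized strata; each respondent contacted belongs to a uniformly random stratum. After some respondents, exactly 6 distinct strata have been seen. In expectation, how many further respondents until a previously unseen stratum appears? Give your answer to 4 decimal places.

1.1538

The number of respondents until the next new stratum is geometric with success probability 39/45, so its mean is 45/39.
E = 45/39 = 1.15385.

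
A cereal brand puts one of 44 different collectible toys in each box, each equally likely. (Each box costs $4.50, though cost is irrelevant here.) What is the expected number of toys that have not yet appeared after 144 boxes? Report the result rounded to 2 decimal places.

1.61

For each toy, P(unseen after 144) = (43/44)^144 = 0.036.
By linearity of expectation, E[unseen] = 44·(43/44)^144 = 1.606.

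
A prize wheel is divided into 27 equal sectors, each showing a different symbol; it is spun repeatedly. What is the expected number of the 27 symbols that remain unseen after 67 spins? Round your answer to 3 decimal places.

2.154

For each symbol, P(unseen after 67) = (26/27)^67 = 0.0798.
By linearity of expectation, E[unseen] = 27·(26/27)^67 = 2.1538.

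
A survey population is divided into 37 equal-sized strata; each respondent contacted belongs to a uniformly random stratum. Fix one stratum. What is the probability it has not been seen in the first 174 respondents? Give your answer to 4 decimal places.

Each respondent misses the fixed stratum with probability (37-1)/37 = 36/37, independently.
P(still missing after 174) = (36/37)^174 = 0.00850.

0.0085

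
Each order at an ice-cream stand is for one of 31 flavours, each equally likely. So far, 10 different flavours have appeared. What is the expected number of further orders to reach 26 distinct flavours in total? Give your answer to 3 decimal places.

From k distinct to k+1 distinct takes on average 31/(31-k) orders.
Sum over k = 10,...,25: E = 31/21 + 31/20 + 31/19 + ... + 31/7 + 31/6 = 42.2228.

42.223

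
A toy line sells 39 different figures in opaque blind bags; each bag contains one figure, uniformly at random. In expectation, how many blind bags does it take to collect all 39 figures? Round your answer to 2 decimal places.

Split into phases: going from k distinct to k+1 distinct takes on average 39/(39-k) blind bags.
E[T] = 39/39 + 39/38 + 39/37 + ... + 39/2 + 39/1 = 39·H_{39}.
H_{39} = 4.254, so E[T] = 165.888.

165.89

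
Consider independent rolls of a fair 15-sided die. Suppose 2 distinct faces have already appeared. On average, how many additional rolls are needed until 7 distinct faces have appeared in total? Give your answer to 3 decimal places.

The wait to go from k to k+1 distinct faces is geometric with mean 15/(15-k).
Sum over k = 2,...,6: E = 15/13 + 15/12 + 15/11 + 15/10 + 15/9 = 6.9341.

6.934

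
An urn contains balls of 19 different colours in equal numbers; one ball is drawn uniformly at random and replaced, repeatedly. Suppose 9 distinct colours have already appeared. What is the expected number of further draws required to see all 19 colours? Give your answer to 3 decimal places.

55.650

With k distinct colours already seen, the next new one takes an expected 19/(19-k) draws.
Sum over k = 9,...,18: E = 19/10 + 19/9 + 19/8 + ... + 19/2 + 19/1 = 55.6504.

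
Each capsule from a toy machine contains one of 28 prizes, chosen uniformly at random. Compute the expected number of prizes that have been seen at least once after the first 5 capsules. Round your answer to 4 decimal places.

For each prize, P(seen in 5 capsules) = 1 - (27/28)^5 = 0.16626.
By linearity of expectation, E[distinct seen] = 28·(1 - (27/28)^5) = 4.65539.

4.6554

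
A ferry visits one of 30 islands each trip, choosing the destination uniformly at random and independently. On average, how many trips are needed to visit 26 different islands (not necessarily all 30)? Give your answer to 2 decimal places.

57.35

Going from k to k+1 distinct takes a geometric number of trips with mean 30/(30-k).
Sum over k = 0,...,25: E = 30/30 + 30/29 + 30/28 + ... + 30/6 + 30/5 = 57.350.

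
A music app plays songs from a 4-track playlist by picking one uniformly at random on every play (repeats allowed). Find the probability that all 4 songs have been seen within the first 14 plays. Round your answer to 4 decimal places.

0.9291

By inclusion–exclusion over which songs are missing,
P(all seen) = Σ_{j=0}^{4} (-1)^j C(4,j)((4-j)/4)^14
= 1.00000 - 0.07127 + 0.00037 - 0.00000 + 0.00000
= 0.92909.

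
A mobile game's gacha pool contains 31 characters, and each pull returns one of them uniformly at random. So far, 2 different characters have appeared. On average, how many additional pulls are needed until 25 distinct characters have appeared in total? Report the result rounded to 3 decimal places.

46.861

From k distinct to k+1 distinct takes on average 31/(31-k) pulls.
Sum over k = 2,...,24: E = 31/29 + 31/28 + 31/27 + ... + 31/8 + 31/7 = 46.8613.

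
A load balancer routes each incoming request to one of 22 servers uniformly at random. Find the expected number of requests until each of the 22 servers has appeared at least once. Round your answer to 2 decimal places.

81.20

Split into phases: going from k distinct to k+1 distinct takes on average 22/(22-k) requests.
E[T] = 22/22 + 22/21 + 22/20 + ... + 22/2 + 22/1 = 22·H_{22}.
H_{22} = 3.691, so E[T] = 81.198.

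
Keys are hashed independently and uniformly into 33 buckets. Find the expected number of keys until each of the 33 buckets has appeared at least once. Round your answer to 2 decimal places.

134.93

Split into phases: going from k distinct to k+1 distinct takes on average 33/(33-k) keys.
E[T] = 33/33 + 33/32 + 33/31 + ... + 33/2 + 33/1 = 33·H_{33}.
H_{33} = 4.089, so E[T] = 134.930.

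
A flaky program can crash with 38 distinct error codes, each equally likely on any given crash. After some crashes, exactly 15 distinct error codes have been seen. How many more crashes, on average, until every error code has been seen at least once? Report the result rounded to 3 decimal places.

From k distinct to k+1 distinct takes on average 38/(38-k) crashes.
Sum over k = 15,...,37: E = 38/23 + 38/22 + 38/21 + ... + 38/2 + 38/1 = 141.9031.

141.903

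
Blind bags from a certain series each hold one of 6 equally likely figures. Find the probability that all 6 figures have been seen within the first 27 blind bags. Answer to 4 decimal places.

Let A_i be the event that figure i is missing after 27 blind bags. By inclusion–exclusion on the A_i,
P(all seen) = Σ_{j=0}^{6} (-1)^j C(6,j)((6-j)/6)^27
= 1.00000 - 0.04368 + 0.00026 - 0.00000 + 0.00000 - 0.00000 + 0.00000
= 0.95659.

0.9566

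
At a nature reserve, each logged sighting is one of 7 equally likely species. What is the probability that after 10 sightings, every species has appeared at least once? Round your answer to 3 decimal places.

0.105

Let A_i be the event that species i is missing after 10 sightings. By inclusion–exclusion on the A_i,
P(all seen) = Σ_{j=0}^{7} (-1)^j C(7,j)((7-j)/7)^10
= 1.0000 - 1.4984 + 0.7260 - 0.1299 + 0.0073 - 0.0001 + 0.0000 - 0.0000
= 0.1049.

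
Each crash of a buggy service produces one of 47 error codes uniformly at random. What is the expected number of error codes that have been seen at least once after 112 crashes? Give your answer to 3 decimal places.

For each error code, P(seen in 112 crashes) = 1 - (46/47)^112 = 0.9101.
By linearity of expectation, E[distinct seen] = 47·(1 - (46/47)^112) = 42.7732.

42.773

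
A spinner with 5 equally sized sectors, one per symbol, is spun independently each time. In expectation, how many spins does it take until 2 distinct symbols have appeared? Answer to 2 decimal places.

With k distinct symbols already seen, the next new one arrives after an expected 5/(5-k) spins.
Sum over k = 0,...,1: E = 5/5 + 5/4 = 2.250.

2.25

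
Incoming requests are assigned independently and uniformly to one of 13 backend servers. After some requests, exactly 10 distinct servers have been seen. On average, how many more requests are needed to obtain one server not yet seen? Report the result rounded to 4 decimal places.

4.3333

The number of requests until the next new server is geometric with success probability 3/13, so its mean is 13/3.
E = 13/3 = 4.33333.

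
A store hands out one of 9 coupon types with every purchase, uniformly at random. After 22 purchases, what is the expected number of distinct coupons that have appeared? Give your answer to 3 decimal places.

8.326

For each coupon, P(seen in 22 purchases) = 1 - (8/9)^22 = 0.9251.
By linearity of expectation, E[distinct seen] = 9·(1 - (8/9)^22) = 8.3256.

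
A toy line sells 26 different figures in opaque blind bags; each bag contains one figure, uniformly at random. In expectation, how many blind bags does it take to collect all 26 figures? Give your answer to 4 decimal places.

100.2149

After k distinct figures have appeared, the next blind bag gives a new one with probability (26-k)/26, so the expected wait for the (k+1)-th is 26/(26-k).
E[T] = 26/26 + 26/25 + 26/24 + ... + 26/2 + 26/1 = 26·H_{26}.
H_{26} = 3.85442, so E[T] = 100.21491.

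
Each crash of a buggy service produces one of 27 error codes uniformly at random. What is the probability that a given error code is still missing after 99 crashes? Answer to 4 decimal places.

On each crash the fixed error code fails to appear with probability 26/27.
P(still missing after 99) = (26/27)^99 = 0.02384.

0.0238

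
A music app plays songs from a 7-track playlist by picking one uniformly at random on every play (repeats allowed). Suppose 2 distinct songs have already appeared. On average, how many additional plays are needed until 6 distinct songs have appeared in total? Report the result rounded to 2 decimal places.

8.98

The wait to go from k to k+1 distinct songs is geometric with mean 7/(7-k).
Sum over k = 2,...,5: E = 7/5 + 7/4 + 7/3 + 7/2 = 8.983.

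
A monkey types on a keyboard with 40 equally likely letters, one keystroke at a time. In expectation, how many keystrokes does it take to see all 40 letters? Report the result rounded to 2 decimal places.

171.14

After k distinct letters have appeared, the next keystroke gives a new one with probability (40-k)/40, so the expected wait for the (k+1)-th is 40/(40-k).
E[T] = 40/40 + 40/39 + 40/38 + ... + 40/2 + 40/1 = 40·H_{40}.
H_{40} = 4.279, so E[T] = 171.142.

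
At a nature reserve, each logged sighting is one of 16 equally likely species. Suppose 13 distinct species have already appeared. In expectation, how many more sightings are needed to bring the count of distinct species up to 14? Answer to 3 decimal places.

5.333

From k distinct to k+1 distinct takes on average 16/(16-k) sightings.
Only the k = 13 term is needed: E = 16/3 = 5.3333.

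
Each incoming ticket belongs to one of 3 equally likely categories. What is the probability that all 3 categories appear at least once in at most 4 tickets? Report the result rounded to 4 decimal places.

By inclusion–exclusion over which categories are missing,
P(all seen) = Σ_{j=0}^{3} (-1)^j C(3,j)((3-j)/3)^4
= 1.00000 - 0.59259 + 0.03704 - 0.00000
= 0.44444.

0.4444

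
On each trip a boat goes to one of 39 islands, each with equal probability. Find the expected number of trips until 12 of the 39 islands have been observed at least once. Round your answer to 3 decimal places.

14.121

With k distinct islands already seen, the next new one arrives after an expected 39/(39-k) trips.
Sum over k = 0,...,11: E = 39/39 + 39/38 + 39/37 + ... + 39/29 + 39/28 = 14.1214.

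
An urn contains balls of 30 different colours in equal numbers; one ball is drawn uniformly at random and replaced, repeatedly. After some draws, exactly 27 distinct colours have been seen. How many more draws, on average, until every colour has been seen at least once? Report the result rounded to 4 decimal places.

With k distinct colours already seen, the next new one takes an expected 30/(30-k) draws.
Sum over k = 27,...,29: E = 30/3 + 30/2 + 30/1 = 55.00000.

55.0000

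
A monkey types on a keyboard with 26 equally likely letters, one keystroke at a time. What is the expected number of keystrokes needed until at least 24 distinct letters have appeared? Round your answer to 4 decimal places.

61.2149

With k distinct letters already seen, the next new one arrives after an expected 26/(26-k) keystrokes.
Sum over k = 0,...,23: E = 26/26 + 26/25 + 26/24 + ... + 26/4 + 26/3 = 61.21491.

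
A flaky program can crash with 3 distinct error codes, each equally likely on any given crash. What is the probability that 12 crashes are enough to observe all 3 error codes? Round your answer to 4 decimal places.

Let A_i be the event that error code i is missing after 12 crashes. By inclusion–exclusion on the A_i,
P(all seen) = Σ_{j=0}^{3} (-1)^j C(3,j)((3-j)/3)^12
= 1.00000 - 0.02312 + 0.00001 - 0.00000
= 0.97688.

0.9769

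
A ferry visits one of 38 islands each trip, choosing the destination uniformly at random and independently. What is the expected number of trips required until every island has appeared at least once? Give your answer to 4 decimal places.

After k distinct islands have appeared, the next trip gives a new one with probability (38-k)/38, so the expected wait for the (k+1)-th is 38/(38-k).
E[T] = 38/38 + 38/37 + 38/36 + ... + 38/2 + 38/1 = 38·H_{38}.
H_{38} = 4.22790, so E[T] = 160.66028.

160.6603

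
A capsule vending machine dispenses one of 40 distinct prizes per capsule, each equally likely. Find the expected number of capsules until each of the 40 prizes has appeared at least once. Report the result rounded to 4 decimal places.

171.1417

After k distinct prizes have appeared, the next capsule gives a new one with probability (40-k)/40, so the expected wait for the (k+1)-th is 40/(40-k).
E[T] = 40/40 + 40/39 + 40/38 + ... + 40/2 + 40/1 = 40·H_{40}.
H_{40} = 4.27854, so E[T] = 171.14172.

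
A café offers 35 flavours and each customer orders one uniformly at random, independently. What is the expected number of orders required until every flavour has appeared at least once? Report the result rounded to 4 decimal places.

The wait to go from k to k+1 distinct flavours is geometric with mean 35/(35-k).
E[T] = 35/35 + 35/34 + 35/33 + ... + 35/2 + 35/1 = 35·H_{35}.
H_{35} = 4.14678, so E[T] = 145.13735.

145.1373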